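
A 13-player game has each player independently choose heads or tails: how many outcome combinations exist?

The 13-cube has 2^13 = 8192 vertices.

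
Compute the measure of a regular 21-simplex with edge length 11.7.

Volume = 11.7^21 · √(22/2^21) / 21! ≈ 1.71378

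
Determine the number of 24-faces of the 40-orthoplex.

Number of 24-faces = 2^(24+1) · C(40,24+1) = 33554432 · 40225345056 = 1349738605358088192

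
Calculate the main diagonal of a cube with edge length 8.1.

d = √(8.1² + 8.1² + ... + 8.1²) [3 terms] = √(3·8.1²) = 8.1√3 ≈ 14.0296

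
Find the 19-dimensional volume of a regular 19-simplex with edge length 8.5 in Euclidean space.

V = (8.5^19 / 19!) · √((19+1) / 2^19) ≈ 0.0231523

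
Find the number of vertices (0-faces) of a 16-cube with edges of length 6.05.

Number of 0-faces = C(16,0) · 2^(16-0) = 1 · 65536 = 65536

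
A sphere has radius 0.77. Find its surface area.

|∂B_3(0.77)| = 4πr² = 4π·(0.77)² ≈ 7.4506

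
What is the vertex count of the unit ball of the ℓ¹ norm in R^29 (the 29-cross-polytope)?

The 29-dimensional cross-polytope has 2n = 2·29 = 58 vertices.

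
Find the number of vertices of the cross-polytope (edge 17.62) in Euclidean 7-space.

f_0(7-orthoplex) = 2^1 · (7 choose 1) = 14.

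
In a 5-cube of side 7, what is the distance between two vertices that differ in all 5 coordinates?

||(7,7,...,7)|| = √(5)·7 ≈ 15.6525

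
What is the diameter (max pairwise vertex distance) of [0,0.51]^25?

Diagonal = √25 · 0.51 = 2.55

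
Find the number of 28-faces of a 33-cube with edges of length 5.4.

Choose 28 of 33 axes to span the face (C(33,28) = 237336 ways), then fix each of the remaining 5 coordinates at one of its two extreme values (2^5 = 32 ways): 237336·32 = 7594752.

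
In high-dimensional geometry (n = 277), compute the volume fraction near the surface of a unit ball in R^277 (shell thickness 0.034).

1 - (1-0.034)^277 ≈ 0.999931 ≈ 99.9931%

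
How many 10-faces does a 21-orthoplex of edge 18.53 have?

f_10(21-orthoplex) = 2^11 · (21 choose 11) = 722362368.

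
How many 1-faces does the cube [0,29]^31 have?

Number of 1-faces = C(31,1)·2^(31-1) = 31·1073741824 = 33285996544.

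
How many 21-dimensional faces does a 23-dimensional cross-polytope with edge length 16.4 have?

f_21(23-orthoplex) = 2^22 · (23 choose 22) = 96468992.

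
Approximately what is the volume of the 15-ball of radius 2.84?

The n-ball volume is π^(n/2)·r^n/Γ(n/2+1). With n=15, r=2.84: V ≈ 2.4055e+06.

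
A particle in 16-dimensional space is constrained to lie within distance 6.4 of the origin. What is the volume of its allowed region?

The n-ball volume is π^(n/2)·r^n/Γ(n/2+1). With n=16, r=6.4: V ≈ 1.86448e+12.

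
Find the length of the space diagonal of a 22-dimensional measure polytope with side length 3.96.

Diagonal = √22 · 3.96 ≈ 18.574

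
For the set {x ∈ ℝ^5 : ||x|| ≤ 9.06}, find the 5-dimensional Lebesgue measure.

V_5(9.06) = π^(5/2) · (9.06)^5 / Γ(5/2 + 1) ≈ 321321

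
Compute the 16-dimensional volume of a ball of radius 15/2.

Volume = π^{16/2}·(15/2)^16/Γ(9) = 145964630126953125·π^8/58720256 ≈ 2.35862e+13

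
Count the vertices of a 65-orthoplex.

Number of vertices = 2n = 130.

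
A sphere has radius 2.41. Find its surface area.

S_3(2.41) = 2·π^(3/2)·(2.41)^2 / Γ(3/2) = 4πr² = 4π·(2.41)² ≈ 72.9867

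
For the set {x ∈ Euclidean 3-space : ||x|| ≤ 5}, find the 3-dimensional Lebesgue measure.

Volume = π^{3/2}·(5)^3/Γ(5/2) = 500·π/3 ≈ 523.599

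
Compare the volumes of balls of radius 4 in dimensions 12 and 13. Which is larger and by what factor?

V_12(4) ≈ 2.2402e+07, V_13(4) ≈ 6.11113e+07. The 13-ball is larger by a factor of 2.728.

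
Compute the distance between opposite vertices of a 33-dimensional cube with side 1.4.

Diagonal = √33 · 1.4 ≈ 8.04239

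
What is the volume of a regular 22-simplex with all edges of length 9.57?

Volume = 9.57^22 · √(23/2^22) / 22! ≈ 0.00792191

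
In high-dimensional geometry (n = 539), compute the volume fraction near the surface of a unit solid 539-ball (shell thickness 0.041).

1 - (1-0.041)^539 ≈ 1 - 1.586e-10 ≈ (100 - 1.59e-08)%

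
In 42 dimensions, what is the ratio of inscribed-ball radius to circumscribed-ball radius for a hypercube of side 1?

For an n-cube of any side s, the inradius is s/2 and the circumradius is s√n/2, so the ratio is 1/√42 ≈ 0.154303.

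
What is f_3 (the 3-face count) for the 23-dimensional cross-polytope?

Number of 3-faces = 2^(3+1) · C(23,3+1) = 16 · 8855 = 141680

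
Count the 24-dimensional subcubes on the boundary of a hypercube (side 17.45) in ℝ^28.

Choose 24 of 28 axes to span the face (C(28,24) = 20475 ways), then fix each of the remaining 4 coordinates at one of its two extreme values (2^4 = 16 ways): 20475·16 = 327600.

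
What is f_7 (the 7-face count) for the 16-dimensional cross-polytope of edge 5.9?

An n-cross-polytope has 2^(k+1)·C(n,k+1) k-faces. Here 2^8·C(16,8) = 256·12870 = 3294720.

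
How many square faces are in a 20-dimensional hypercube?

Choose 2 of 20 axes to span the face (C(20,2) = 190 ways), then fix each of the remaining 18 coordinates at one of its two extreme values (2^18 = 262144 ways): 190·262144 = 49807360.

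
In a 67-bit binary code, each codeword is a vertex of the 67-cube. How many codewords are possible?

Each vertex is a binary string of length 67, so there are 2^67 = 147573952589676412928.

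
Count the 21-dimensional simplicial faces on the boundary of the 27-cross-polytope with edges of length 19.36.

f_21(27-orthoplex) = 2^22 · (27 choose 22) = 338606161920.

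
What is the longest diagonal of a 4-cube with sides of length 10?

d = √(10² + 10² + ... + 10²) [4 terms] = √(4·10²) = 10√4 = 20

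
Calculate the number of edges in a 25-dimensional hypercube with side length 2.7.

Number of 1-faces = C(25,1)·2^(25-1) = 25·16777216 = 419430400.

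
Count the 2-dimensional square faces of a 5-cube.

Number of 2-faces = C(5,2) · 2^(5-2) = 10 · 8 = 80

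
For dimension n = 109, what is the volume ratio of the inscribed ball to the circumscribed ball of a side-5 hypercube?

V_in/V_out = n^(-n/2) = 109^(-109/2) ≈ 9.12548e-112.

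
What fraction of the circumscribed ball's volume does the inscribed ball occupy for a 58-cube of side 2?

The radii are 2/2 and 2√58/2, so the volume ratio is (1/√58)^58 = 58^{-58/2} ≈ 7.25418e-52.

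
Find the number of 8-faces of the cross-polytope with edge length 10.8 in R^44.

Each 8-face is the convex hull of 9 vertices, one chosen as ±e_i from each of 9 distinct axes: 2^9·C(44,9) = 362972420096.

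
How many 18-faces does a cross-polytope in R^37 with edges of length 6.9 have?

Number of 18-faces = 2^(18+1) · C(37,18+1) = 524288 · 17672631900 = 9265548833587200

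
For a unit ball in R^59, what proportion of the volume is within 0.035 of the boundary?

Shell fraction = 1 - (1-0.035)^59 ≈ 0.877789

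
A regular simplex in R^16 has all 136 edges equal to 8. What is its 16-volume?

V = (8^16 / 16!) · √((16+1) / 2^16) ≈ 0.216673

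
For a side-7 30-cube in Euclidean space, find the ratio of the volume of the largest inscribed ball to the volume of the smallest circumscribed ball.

V_in/V_out = n^(-n/2) = 30^(-30/2) ≈ 6.96917e-23.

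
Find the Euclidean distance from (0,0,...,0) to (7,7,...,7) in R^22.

d = √(7² + 7² + ... + 7²) [22 terms] = √(22·7²) = 7√22 ≈ 32.8329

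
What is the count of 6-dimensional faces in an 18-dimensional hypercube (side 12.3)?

An n-cube has C(n,k)·2^(n-k) k-faces. Here C(18,6)·2^12 = 18564·4096 = 76038144.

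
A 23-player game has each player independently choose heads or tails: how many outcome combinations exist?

Each vertex is a binary string of length 23, so there are 2^23 = 8388608.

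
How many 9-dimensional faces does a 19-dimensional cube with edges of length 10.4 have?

Choose 9 of 19 axes to span the face (C(19,9) = 92378 ways), then fix each of the remaining 10 coordinates at one of its two extreme values (2^10 = 1024 ways): 92378·1024 = 94595072.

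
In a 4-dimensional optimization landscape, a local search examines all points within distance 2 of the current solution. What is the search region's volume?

V = 8·π^2 ≈ 78.9568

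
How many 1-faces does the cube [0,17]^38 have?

The 38-cube has n·2^(n-1) = 38·2^37 = 38·137438953472 = 5222680231936 edges.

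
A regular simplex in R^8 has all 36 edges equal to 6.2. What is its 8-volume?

V = (6.2^8 / 8!) · √((8+1) / 2^8) ≈ 10.1535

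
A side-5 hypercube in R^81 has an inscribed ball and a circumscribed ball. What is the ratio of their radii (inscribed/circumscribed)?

For an n-cube of any side s, the inradius is s/2 and the circumradius is s√n/2, so the ratio is 1/√81 ≈ 0.111111.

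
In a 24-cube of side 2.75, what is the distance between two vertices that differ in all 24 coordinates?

Diagonal = √24 · 2.75 ≈ 13.4722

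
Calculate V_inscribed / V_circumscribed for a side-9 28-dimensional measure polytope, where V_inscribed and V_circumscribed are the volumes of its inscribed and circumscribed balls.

V_in/V_out = n^(-n/2) = 28^(-28/2) ≈ 5.49272e-21.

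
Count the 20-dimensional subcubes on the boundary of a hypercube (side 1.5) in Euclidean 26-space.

Choose 20 of 26 axes to span the face (C(26,20) = 230230 ways), then fix each of the remaining 6 coordinates at one of its two extreme values (2^6 = 64 ways): 230230·64 = 14734720.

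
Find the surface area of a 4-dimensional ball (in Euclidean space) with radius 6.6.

S_4(6.6) = 2·π^(4/2)·(6.6)^3 / Γ(4/2) ≈ 5674.94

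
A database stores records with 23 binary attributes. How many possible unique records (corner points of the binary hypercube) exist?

The 23-cube has 2^23 = 8388608 vertices.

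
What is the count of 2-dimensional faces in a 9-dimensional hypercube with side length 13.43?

Number of 2-faces = C(9,2) · 2^(9-2) = 36 · 128 = 4608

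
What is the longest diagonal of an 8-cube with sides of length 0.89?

The space diagonal of an n-cube of side s is s√n. Here 0.89·√8 ≈ 2.5173.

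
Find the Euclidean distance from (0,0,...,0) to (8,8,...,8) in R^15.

||(8,8,...,8)|| = √(15)·8 ≈ 30.9839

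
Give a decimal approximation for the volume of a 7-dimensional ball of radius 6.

The n-ball volume is π^(n/2)·r^n/Γ(n/2+1). With n=7, r=6: V = 1492992·π^3/35 ≈ 1.32263e+06.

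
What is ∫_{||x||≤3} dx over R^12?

Volume = π^{12/2}·(3)^12/Γ(7) = 59049·π^6/80 ≈ 709613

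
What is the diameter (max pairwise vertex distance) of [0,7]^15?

d = √(7² + 7² + ... + 7²) [15 terms] = √(15·7²) = 7√15 ≈ 27.1109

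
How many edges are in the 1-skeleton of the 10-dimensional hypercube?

The 10-cube has n·2^(n-1) = 10·2^9 = 10·512 = 5120 edges.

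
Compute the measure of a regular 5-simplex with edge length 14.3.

V_5 = √(6) · 14.3^5 / (5! · 2^(5/2)) ≈ 2157.74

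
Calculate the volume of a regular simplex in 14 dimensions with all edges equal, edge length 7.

Volume = 7^14 · √(15/2^14) / 14! ≈ 0.235396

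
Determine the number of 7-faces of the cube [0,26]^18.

f_7(18-cube) = (18 choose 7) · 2^11 = 65175552.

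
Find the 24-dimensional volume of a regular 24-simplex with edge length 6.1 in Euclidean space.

For a regular n-simplex with edge a, V = (a^n / n!)·√((n+1)/2^n). With a=6.1, n=24: V ≈ 1.38618e-08.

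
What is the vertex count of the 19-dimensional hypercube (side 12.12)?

Number of vertices = 2^19 = 524288.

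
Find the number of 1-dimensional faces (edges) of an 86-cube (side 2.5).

An n-cube has n·2^(n-1) edges. With n = 86: 86·38685626227668133590597632 = 3326963855579459488791396352.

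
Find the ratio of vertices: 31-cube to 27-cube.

The 31-cube has 2^31 = 2147483648 vertices. The 27-cube has 2^27 = 134217728 vertices. Ratio: 2147483648/134217728 = 16.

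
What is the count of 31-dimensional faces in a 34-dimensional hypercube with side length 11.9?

Choose 31 of 34 axes to span the face (C(34,31) = 5984 ways), then fix each of the remaining 3 coordinates at one of its two extreme values (2^3 = 8 ways): 5984·8 = 47872.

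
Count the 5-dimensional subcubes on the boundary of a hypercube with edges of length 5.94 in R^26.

An n-cube has C(n,k)·2^(n-k) k-faces. Here C(26,5)·2^21 = 65780·2097152 = 137950658560.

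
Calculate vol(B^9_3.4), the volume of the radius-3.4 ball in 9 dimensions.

V_9(3.4) = π^(9/2) · (3.4)^9 / Γ(9/2 + 1) ≈ 200276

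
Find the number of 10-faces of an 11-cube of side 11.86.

Choose 10 of 11 axes to span the face (C(11,10) = 11 ways), then fix each of the remaining 1 coordinate at one of its two extreme values (2^1 = 2 ways): 11·2 = 22.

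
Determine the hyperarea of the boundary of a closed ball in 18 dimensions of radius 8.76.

The surface area of an n-ball is 2π^(n/2) r^(n-1) / Γ(n/2). For n=18, r=8.76: 1.5575e+16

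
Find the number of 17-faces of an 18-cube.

Number of 17-faces = C(18,17) · 2^(18-17) = 18 · 2 = 36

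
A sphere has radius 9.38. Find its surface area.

S_3(9.38) = 2·π^(3/2)·(9.38)^2 / Γ(3/2) = 4πr² = 4π·(9.38)² ≈ 1105.64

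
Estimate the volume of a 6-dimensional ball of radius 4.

Volume = π^{6/2}·(4)^6/Γ(4) = 2048·π^3/3 ≈ 21167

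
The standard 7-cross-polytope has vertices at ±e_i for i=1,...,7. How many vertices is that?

The vertices are ±e_1, ..., ±e_7, so there are 2·7 = 14.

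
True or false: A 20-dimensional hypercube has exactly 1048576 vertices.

True. The 20-cube has 2^20 = 1048576 vertices.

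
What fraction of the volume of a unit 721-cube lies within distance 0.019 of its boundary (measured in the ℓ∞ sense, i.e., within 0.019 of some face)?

The inner cube has side 1-2·0.019 = 0.962 and volume (0.962)^721 ≈ 7.4e-13, so the shell holds 1 - 7.4e-13 of the volume.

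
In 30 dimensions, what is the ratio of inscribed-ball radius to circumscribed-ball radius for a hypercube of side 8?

r_in / r_out = (8/2) / (8√30/2) = 1/√30 ≈ 0.182574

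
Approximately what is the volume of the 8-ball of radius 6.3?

The n-ball volume is π^(n/2)·r^n/Γ(n/2+1). With n=8, r=6.3: V ≈ 1.00719e+07.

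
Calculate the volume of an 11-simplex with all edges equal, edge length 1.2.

V_11 = √(12) · 1.2^11 / (11! · 2^(11/2)) ≈ 1.42483e-08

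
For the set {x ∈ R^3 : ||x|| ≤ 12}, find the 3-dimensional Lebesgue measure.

The n-ball volume is π^(n/2)·r^n/Γ(n/2+1). With n=3, r=12: V = 2304·π ≈ 7238.23.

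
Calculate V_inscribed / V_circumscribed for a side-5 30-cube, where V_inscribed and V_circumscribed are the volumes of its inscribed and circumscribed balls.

The radii are 5/2 and 5√30/2, so the volume ratio is (1/√30)^30 = 30^{-30/2} ≈ 6.96917e-23.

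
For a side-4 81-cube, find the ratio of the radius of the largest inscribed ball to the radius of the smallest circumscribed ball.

For an n-cube of any side s, the inradius is s/2 and the circumradius is s√n/2, so the ratio is 1/√81 ≈ 0.111111.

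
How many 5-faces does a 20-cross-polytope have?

Number of 5-faces = 2^(5+1) · C(20,5+1) = 64 · 38760 = 2480640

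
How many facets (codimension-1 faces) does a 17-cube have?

An n-cube has C(n,k)·2^(n-k) k-faces. Here C(17,16)·2^1 = 17·2 = 34.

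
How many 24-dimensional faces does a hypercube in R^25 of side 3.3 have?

Choose 24 of 25 axes to span the face (C(25,24) = 25 ways), then fix each of the remaining 1 coordinate at one of its two extreme values (2^1 = 2 ways): 25·2 = 50.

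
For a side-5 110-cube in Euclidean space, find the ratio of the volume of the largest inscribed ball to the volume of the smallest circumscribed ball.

V_in/V_out = n^(-n/2) = 110^(-110/2) ≈ 5.28935e-113.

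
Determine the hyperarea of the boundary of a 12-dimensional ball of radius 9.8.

S_12(9.8) = 2·π^(12/2)·(9.8)^11 / Γ(12/2) ≈ 1.28302e+12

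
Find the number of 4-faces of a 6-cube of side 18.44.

An n-cube has C(n,k)·2^(n-k) k-faces. Here C(6,4)·2^2 = 15·4 = 60.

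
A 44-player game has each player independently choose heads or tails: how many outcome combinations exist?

An n-cube has 2^n vertices; for n = 44 that is 2^44 = 17592186044416.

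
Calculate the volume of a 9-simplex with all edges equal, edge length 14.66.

V_9 = √(10) · 14.66^9 / (9! · 2^(9/2)) ≈ 12045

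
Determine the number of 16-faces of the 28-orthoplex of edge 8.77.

f_16(28-orthoplex) = 2^17 · (28 choose 17) = 2814663720960.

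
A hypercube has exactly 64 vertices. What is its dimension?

2^n = 64 ⇒ n = log_2(64) = 6.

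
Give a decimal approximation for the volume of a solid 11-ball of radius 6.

V_11(6) = π^(11/2) · (6)^11 / Γ(11/2 + 1) = 859963392·π^5/385 ≈ 6.83547e+08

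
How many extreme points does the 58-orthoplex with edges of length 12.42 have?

An n-cross-polytope has 2n vertices; here n = 58, giving 116.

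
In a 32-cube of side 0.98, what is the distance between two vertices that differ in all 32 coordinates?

The space diagonal of an n-cube of side s is s√n. Here 0.98·√32 ≈ 5.54372.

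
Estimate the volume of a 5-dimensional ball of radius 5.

V_5(5) = π^(5/2) · (5)^5 / Γ(5/2 + 1) = 5000·π^2/3 ≈ 16449.3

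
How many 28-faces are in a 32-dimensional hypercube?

f_28(32-cube) = (32 choose 28) · 2^4 = 575360.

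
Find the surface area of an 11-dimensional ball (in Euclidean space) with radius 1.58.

S = n·V_n(r)/r = 11·V_11(1.58)/1.58 (volume-to-surface relation), giving 2009.41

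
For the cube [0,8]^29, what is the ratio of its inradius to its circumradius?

For an n-cube of any side s, the inradius is s/2 and the circumradius is s√n/2, so the ratio is 1/√29 ≈ 0.185695.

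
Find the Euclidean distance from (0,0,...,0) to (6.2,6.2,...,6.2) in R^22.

||(6.2,6.2,...,6.2)|| = √(22)·6.2 ≈ 29.0806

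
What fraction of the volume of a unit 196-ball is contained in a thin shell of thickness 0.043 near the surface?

1 - (1-0.043)^196 ≈ 0.999819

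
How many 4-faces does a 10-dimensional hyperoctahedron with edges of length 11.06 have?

An n-cross-polytope has 2^(k+1)·C(n,k+1) k-faces. Here 2^5·C(10,5) = 32·252 = 8064.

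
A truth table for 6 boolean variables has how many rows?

An n-cube has 2^n vertices; for n = 6 that is 2^6 = 64.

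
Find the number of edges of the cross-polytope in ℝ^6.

An n-cross-polytope has 2^(k+1)·C(n,k+1) k-faces. Here 2^2·C(6,2) = 4·15 = 60.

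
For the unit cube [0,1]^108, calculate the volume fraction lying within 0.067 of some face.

The inner cube has side 1-2·0.067 = 0.866 and volume (0.866)^108 ≈ 1.786e-07, so the shell holds 0.9999998214 of the volume.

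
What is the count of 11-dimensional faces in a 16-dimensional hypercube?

An n-cube has C(n,k)·2^(n-k) k-faces. Here C(16,11)·2^5 = 4368·32 = 139776.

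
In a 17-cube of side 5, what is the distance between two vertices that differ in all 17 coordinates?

||(5,5,...,5)|| = √(17)·5 ≈ 20.6155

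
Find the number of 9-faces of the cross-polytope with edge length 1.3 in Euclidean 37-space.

Number of 9-faces = 2^(9+1) · C(37,9+1) = 1024 · 348330136 = 356690059264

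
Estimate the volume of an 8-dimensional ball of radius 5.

The n-ball volume is π^(n/2)·r^n/Γ(n/2+1). With n=8, r=5: V = 390625·π^4/24 ≈ 1.58543e+06.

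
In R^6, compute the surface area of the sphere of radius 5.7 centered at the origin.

S = n·V_n(r)/r = 6·V_6(5.7)/5.7 (volume-to-surface relation), giving 186562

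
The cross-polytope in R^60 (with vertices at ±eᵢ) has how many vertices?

The vertices are ±e_1, ..., ±e_60, so there are 2·60 = 120.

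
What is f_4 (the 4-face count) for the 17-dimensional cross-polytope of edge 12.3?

f_4(17-orthoplex) = 2^5 · (17 choose 5) = 198016.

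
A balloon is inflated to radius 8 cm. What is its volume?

The n-ball volume is π^(n/2)·r^n/Γ(n/2+1). With n=3, r=8: V = 2048·π/3 ≈ 2144.66.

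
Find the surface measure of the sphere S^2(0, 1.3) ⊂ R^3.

The surface area of an n-ball is 2π^(n/2) r^(n-1) / Γ(n/2). For n=3, r=1.3: 4πr² = 4π·(1.3)² ≈ 21.2372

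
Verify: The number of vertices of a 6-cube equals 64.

True. The 6-cube has 2^6 = 64 vertices.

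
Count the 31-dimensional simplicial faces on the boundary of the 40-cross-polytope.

Number of 31-faces = 2^(31+1) · C(40,31+1) = 4294967296 · 76904685 = 330303106984181760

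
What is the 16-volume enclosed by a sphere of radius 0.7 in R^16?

The n-ball volume is π^(n/2)·r^n/Γ(n/2+1). With n=16, r=0.7: V ≈ 0.000782073.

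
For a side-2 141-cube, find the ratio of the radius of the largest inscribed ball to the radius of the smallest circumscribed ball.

r_in = 2/2 (half the side); r_out = 2√141/2 (half the diagonal). Ratio = 1/√141 ≈ 0.0842152.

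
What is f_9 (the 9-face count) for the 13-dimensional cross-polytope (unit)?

An n-cross-polytope has 2^(k+1)·C(n,k+1) k-faces. Here 2^10·C(13,10) = 1024·286 = 292864.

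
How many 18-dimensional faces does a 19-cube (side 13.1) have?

An n-cube has C(n,k)·2^(n-k) k-faces. Here C(19,18)·2^1 = 19·2 = 38.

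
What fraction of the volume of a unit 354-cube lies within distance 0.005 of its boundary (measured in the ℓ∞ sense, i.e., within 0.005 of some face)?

Shell fraction = 1 - (1-0.01)^354 ≈ 0.971499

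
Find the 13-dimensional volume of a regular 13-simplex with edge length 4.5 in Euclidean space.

For a regular n-simplex with edge a, V = (a^n / n!)·√((n+1)/2^n). With a=4.5, n=13: V ≈ 0.00205993.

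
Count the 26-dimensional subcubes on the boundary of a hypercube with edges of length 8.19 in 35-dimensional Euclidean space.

f_26(35-cube) = (35 choose 26) · 2^9 = 36151019520.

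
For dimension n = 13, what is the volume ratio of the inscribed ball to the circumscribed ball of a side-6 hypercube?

The radii are 6/2 and 6√13/2, so the volume ratio is (1/√13)^13 = 13^{-13/2} ≈ 5.74603e-08.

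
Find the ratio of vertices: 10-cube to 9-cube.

The 10-cube has 2^10 = 1024 vertices. The 9-cube has 2^9 = 512 vertices. Ratio: 1024/512 = 2.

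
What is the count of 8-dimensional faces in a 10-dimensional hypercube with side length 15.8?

An n-cube has C(n,k)·2^(n-k) k-faces. Here C(10,8)·2^2 = 45·4 = 180.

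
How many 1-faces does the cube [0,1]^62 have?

An n-cube has n·2^(n-1) edges. With n = 62: 62·2305843009213693952 = 142962266571249025024.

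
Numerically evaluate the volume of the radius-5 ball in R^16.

Volume = π^{16/2}·(5)^16/Γ(9) = 30517578125·π^8/8064 ≈ 3.59086e+10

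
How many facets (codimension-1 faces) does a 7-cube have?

An n-cube has C(n,k)·2^(n-k) k-faces. Here C(7,6)·2^1 = 7·2 = 14.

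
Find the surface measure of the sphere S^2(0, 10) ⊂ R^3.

The surface area of an n-ball is 2π^(n/2) r^(n-1) / Γ(n/2). For n=3, r=10: 4πr² = 4π·(10)² ≈ 1256.64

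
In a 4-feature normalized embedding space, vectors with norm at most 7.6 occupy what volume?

V_4(7.6) = π^(4/2) · (7.6)^4 / Γ(4/2 + 1) ≈ 16463.6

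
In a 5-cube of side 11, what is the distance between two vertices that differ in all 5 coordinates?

||(11,11,...,11)|| = √(5)·11 ≈ 24.5967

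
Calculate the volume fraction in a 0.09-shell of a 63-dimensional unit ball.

Shell fraction = 1 - (1-0.09)^63 ≈ 0.997372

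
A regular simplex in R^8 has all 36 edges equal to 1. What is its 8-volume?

Volume = 1^8 · √(9/2^8) / 8! ≈ 4.6503e-06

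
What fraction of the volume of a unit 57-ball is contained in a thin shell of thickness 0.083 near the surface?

Shell fraction = 1 - (1-0.083)^57 ≈ 0.992838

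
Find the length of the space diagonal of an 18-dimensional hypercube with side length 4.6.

||(4.6,4.6,...,4.6)|| = √(18)·4.6 ≈ 19.5161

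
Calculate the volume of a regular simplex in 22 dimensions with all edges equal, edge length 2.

V = (2^22 / 22!) · √((22+1) / 2^22) ≈ 8.73831e-18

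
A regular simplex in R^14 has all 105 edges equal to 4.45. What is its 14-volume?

V = (4.45^14 / 14!) · √((14+1) / 2^14) ≈ 0.000414446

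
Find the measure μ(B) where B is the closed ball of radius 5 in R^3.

The n-ball volume is π^(n/2)·r^n/Γ(n/2+1). With n=3, r=5: V = 500·π/3 ≈ 523.599.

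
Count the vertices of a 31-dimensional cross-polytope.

The vertices are ±e_1, ..., ±e_31, so there are 2·31 = 62.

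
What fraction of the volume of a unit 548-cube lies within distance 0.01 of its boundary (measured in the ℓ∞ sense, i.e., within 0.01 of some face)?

The inner cube has side 1-2·0.01 = 0.98 and volume (0.98)^548 ≈ 1.556e-05, so the shell holds 0.999984 of the volume.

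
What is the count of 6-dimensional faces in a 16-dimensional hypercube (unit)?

Number of 6-faces = C(16,6) · 2^(16-6) = 8008 · 1024 = 8200192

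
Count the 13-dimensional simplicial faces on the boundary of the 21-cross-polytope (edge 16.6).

Each 13-face is the convex hull of 14 vertices, one chosen as ±e_i from each of 14 distinct axes: 2^14·C(21,14) = 1905131520.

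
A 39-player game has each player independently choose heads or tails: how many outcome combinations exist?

The 39-cube has 2^39 = 549755813888 vertices.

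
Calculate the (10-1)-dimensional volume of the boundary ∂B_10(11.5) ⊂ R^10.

S_10(11.5) = 2·π^(10/2)·(11.5)^9 / Γ(10/2) = 1801152661463·π^5/6144 ≈ 8.97116e+10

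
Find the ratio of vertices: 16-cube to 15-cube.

The 16-cube has 2^16 = 65536 vertices. The 15-cube has 2^15 = 32768 vertices. Ratio: 65536/32768 = 2.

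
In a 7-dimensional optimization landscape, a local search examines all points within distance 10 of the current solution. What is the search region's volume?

Volume = π^{7/2}·(10)^7/Γ(9/2) = 32000000·π^3/21 ≈ 4.72477e+07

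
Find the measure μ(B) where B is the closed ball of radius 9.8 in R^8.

The n-ball volume is π^(n/2)·r^n/Γ(n/2+1). With n=8, r=9.8: V ≈ 3.453e+08.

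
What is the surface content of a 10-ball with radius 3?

S_10(3) = 2·π^(10/2)·(3)^9 / Γ(10/2) = 6561·π^5/4 ≈ 501949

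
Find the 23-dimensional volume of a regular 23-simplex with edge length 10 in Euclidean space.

Volume = 10^23 · √(24/2^23) / 23! ≈ 0.00654284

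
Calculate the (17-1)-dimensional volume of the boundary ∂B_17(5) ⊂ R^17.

S = n·V_n(r)/r = 17·V_17(5)/5 (volume-to-surface relation), giving 3125000000000·π^8/81081 ≈ 3.65704e+11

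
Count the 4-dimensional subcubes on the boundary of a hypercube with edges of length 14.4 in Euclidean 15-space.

Choose 4 of 15 axes to span the face (C(15,4) = 1365 ways), then fix each of the remaining 11 coordinates at one of its two extreme values (2^11 = 2048 ways): 1365·2048 = 2795520.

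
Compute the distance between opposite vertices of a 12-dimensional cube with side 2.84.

Diagonal = √12 · 2.84 ≈ 9.83805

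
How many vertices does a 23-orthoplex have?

f_0(23-orthoplex) = 2^1 · (23 choose 1) = 46.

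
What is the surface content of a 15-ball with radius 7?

The surface area of an n-ball is 2π^(n/2) r^(n-1) / Γ(n/2). For n=15, r=7: 24803586664192·π^7/19305 ≈ 3.88055e+12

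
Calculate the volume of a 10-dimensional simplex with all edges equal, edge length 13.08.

V_10 = √(11) · 13.08^10 / (10! · 2^(10/2)) ≈ 4186.59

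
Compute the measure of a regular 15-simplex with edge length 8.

V_15 = √(16) · 8^15 / (15! · 2^(15/2)) ≈ 0.594546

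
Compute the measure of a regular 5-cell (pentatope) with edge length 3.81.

For a regular n-simplex with edge a, V = (a^n / n!)·√((n+1)/2^n). With a=3.81, n=4: V ≈ 4.9081.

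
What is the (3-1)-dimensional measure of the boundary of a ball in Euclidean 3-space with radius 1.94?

|∂B_3(1.94)| = 4πr² = 4π·(1.94)² ≈ 47.2948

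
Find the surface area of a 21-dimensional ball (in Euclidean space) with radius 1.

S = n·V_n(r)/r = 21·V_21(1)/1 (volume-to-surface relation), giving 2048·π^10/654729075 ≈ 0.292932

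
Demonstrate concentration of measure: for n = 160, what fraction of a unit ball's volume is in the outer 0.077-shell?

1 - (1-0.077)^160 ≈ 0.9999972943 ≈ 99.999729%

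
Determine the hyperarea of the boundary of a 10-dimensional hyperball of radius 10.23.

|∂B_10(10.23)| ≈ 3.12931e+10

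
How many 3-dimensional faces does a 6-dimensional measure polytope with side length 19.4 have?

Choose 3 of 6 axes to span the face (C(6,3) = 20 ways), then fix each of the remaining 3 coordinates at one of its two extreme values (2^3 = 8 ways): 20·8 = 160.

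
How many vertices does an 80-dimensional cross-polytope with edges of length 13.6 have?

The 80-dimensional cross-polytope has 2n = 2·80 = 160 vertices.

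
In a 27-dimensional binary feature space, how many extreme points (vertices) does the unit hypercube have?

Each vertex is a binary string of length 27, so there are 2^27 = 134217728.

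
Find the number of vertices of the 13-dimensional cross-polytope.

The 13-dimensional cross-polytope has 2n = 2·13 = 26 vertices.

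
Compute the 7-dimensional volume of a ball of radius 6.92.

Volume = π^{7/2}·(6.92)^7/Γ(9/2) ≈ 3.59024e+06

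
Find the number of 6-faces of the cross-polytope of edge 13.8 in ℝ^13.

Each 6-face is the convex hull of 7 vertices, one chosen as ±e_i from each of 7 distinct axes: 2^7·C(13,7) = 219648.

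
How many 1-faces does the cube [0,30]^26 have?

An n-cube has n·2^(n-1) edges. With n = 26: 26·33554432 = 872415232.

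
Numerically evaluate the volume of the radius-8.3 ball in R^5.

Volume = π^{5/2}·(8.3)^5/Γ(7/2) ≈ 207343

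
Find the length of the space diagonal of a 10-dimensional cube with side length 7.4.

Diagonal = √10 · 7.4 ≈ 23.4009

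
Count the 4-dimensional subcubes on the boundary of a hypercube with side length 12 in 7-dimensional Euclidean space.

Number of 4-faces = C(7,4) · 2^(7-4) = 35 · 8 = 280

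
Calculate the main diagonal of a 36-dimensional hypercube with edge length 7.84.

||(7.84,7.84,...,7.84)|| = √(36)·7.84 = 47.04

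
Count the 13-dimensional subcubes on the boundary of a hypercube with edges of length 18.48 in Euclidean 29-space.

An n-cube has C(n,k)·2^(n-k) k-faces. Here C(29,13)·2^16 = 67863915·65536 = 4447529533440.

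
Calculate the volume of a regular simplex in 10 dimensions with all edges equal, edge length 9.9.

For a regular n-simplex with edge a, V = (a^n / n!)·√((n+1)/2^n). With a=9.9, n=10: V ≈ 258.306.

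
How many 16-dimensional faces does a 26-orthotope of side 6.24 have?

f_16(26-cube) = (26 choose 16) · 2^10 = 5439216640.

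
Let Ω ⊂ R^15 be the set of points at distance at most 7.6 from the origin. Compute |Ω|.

The n-ball volume is π^(n/2)·r^n/Γ(n/2+1). With n=15, r=7.6: V ≈ 6.21776e+12.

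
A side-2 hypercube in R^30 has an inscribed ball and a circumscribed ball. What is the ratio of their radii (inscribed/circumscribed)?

Ratio = (s/2)/(s√30/2) = 30^(-1/2) ≈ 0.182574.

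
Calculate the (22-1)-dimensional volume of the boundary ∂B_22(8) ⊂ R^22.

The surface area of an n-ball is 2π^(n/2) r^(n-1) / Γ(n/2). For n=22, r=8: 72057594037927936·π^11/14175 ≈ 1.49556e+18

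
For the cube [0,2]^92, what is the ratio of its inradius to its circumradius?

For an n-cube of any side s, the inradius is s/2 and the circumradius is s√n/2, so the ratio is 1/√92 ≈ 0.104257.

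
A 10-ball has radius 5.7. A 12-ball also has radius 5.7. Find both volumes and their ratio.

V_10(5.7) ≈ 9.23244e+07. V_12(5.7) ≈ 1.5706e+09. Ratio V_10/V_12 ≈ 0.05878.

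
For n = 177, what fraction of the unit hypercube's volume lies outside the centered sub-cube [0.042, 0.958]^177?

1 - (1 - 2·0.042)^177 = 1 - 0.916^177 ≈ 0.9999998199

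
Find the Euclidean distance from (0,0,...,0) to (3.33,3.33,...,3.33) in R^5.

The space diagonal of an n-cube of side s is s√n. Here 3.33·√5 ≈ 7.44611.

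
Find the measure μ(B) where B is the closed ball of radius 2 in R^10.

Volume = π^{10/2}·(2)^10/Γ(6) = 128·π^5/15 ≈ 2611.37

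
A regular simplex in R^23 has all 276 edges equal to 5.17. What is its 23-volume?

For a regular n-simplex with edge a, V = (a^n / n!)·√((n+1)/2^n). With a=5.17, n=23: V ≈ 1.68286e-09.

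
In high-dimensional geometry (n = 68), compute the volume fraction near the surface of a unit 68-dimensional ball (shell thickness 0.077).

1 - (1-0.077)^68 ≈ 0.995698 ≈ 99.57%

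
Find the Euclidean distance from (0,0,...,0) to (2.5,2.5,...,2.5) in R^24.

Diagonal = √24 · 2.5 ≈ 12.2474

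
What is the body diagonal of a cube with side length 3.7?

The space diagonal of an n-cube of side s is s√n. Here 3.7·√3 ≈ 6.40859.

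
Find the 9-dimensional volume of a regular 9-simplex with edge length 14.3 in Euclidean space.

V_9 = √(10) · 14.3^9 / (9! · 2^(9/2)) ≈ 9630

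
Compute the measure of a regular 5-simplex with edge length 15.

Volume = 15^5 · √(6/2^5) / 5! ≈ 2740.16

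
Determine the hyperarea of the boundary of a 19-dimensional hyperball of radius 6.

|∂B_19(6)| = 1283918464548864·π^9/425425 ≈ 8.99629e+13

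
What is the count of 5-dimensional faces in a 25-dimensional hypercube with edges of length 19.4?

An n-cube has C(n,k)·2^(n-k) k-faces. Here C(25,5)·2^20 = 53130·1048576 = 55710842880.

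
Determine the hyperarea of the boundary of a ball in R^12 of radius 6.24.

S_12(6.24) = 2·π^(12/2)·(6.24)^11 / Γ(12/2) ≈ 8.94908e+09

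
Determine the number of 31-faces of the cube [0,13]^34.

Number of 31-faces = C(34,31) · 2^(34-31) = 5984 · 8 = 47872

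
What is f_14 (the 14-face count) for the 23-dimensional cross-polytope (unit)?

Number of 14-faces = 2^(14+1) · C(23,14+1) = 32768 · 490314 = 16066609152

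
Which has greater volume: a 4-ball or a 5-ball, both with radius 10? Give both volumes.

V_4(10) ≈ 49348. V_5(10) ≈ 526379. The 5-ball is larger.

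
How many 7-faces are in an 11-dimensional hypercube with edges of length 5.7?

f_7(11-cube) = (11 choose 7) · 2^4 = 5280.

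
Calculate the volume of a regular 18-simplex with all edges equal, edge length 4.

V = (4^18 / 18!) · √((18+1) / 2^18) ≈ 9.13788e-08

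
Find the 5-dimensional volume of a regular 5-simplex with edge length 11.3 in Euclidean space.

Volume = 11.3^5 · √(6/2^5) / 5! ≈ 664.832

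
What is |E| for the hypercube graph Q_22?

The 22-cube has n·2^(n-1) = 22·2^21 = 22·2097152 = 46137344 edges.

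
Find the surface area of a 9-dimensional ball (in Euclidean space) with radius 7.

S = n·V_n(r)/r = 9·V_9(7)/7 (volume-to-surface relation), giving 26353376·π^4/15 ≈ 1.71137e+08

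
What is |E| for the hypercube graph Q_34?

Number of 1-faces = C(34,1)·2^(34-1) = 34·8589934592 = 292057776128.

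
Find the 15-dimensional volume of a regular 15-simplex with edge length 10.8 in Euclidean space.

For a regular n-simplex with edge a, V = (a^n / n!)·√((n+1)/2^n). With a=10.8, n=15: V ≈ 53.6033.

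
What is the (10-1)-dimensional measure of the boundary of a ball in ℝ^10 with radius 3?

S_10(3) = 2·π^(10/2)·(3)^9 / Γ(10/2) = 6561·π^5/4 ≈ 501949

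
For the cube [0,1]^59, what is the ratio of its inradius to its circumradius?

For an n-cube of any side s, the inradius is s/2 and the circumradius is s√n/2, so the ratio is 1/√59 ≈ 0.130189.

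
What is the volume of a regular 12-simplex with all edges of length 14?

V_12 = √(13) · 14^12 / (12! · 2^(12/2)) ≈ 6667.93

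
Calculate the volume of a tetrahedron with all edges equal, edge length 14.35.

Volume = (√2/12) · 14.35³ = 348.249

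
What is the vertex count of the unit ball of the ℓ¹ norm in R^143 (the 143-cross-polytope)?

The vertices are ±e_1, ..., ±e_143, so there are 2·143 = 286.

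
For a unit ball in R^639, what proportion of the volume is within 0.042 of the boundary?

1 - (1-0.042)^639 ≈ 1 - 1.238e-12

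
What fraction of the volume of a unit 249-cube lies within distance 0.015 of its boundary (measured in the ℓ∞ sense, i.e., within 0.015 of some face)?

The inner cube has side 1-2·0.015 = 0.97 and volume (0.97)^249 ≈ 0.0005083, so the shell holds 0.999492 of the volume.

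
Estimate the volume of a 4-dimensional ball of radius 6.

V_4(6) = π^(4/2) · (6)^4 / Γ(4/2 + 1) = 648·π^2 ≈ 6395.5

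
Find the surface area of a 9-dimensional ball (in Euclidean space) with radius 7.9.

The surface area of an n-ball is 2π^(n/2) r^(n-1) / Γ(n/2). For n=9, r=7.9: 4.50378e+08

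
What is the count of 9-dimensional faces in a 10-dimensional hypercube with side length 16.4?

An n-cube has C(n,k)·2^(n-k) k-faces. Here C(10,9)·2^1 = 10·2 = 20.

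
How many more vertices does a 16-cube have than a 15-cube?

The 16-cube has 2^16 = 65536 vertices. The 15-cube has 2^15 = 32768 vertices. Difference: 65536 - 32768 = 32768.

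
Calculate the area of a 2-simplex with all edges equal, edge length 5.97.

Area = (√3/4) · 5.97² = 15.433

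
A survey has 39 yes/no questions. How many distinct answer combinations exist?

An n-cube has 2^n vertices; for n = 39 that is 2^39 = 549755813888.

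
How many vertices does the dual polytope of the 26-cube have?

An n-cross-polytope has 2n vertices; here n = 26, giving 52.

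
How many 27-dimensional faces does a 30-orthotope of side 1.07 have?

Number of 27-faces = C(30,27) · 2^(30-27) = 4060 · 8 = 32480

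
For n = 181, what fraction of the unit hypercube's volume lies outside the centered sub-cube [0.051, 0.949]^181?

Shell fraction = 1 - (1-0.102)^181 ≈ 0.9999999965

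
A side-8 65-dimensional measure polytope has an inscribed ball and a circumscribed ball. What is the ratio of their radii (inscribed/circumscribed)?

r_in / r_out = (8/2) / (8√65/2) = 1/√65 ≈ 0.124035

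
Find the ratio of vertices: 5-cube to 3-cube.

The 5-cube has 2^5 = 32 vertices. The 3-cube has 2^3 = 8 vertices. Ratio: 32/8 = 4.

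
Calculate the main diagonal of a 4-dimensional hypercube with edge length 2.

||(2,2,...,2)|| = √(4)·2 = 4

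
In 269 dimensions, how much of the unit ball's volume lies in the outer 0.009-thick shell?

Shell fraction = 1 - (1-0.009)^269 ≈ 0.912136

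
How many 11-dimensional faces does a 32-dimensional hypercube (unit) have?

Number of 11-faces = C(32,11) · 2^(32-11) = 129024480 · 2097152 = 270583946280960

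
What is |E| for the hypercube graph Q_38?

Each of the 2^38 = 274877906944 vertices has degree 38; total edges = 38·2^38/2 = 5222680231936.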